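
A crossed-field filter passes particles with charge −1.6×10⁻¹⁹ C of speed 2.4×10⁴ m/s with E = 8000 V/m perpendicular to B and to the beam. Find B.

Balance of forces in the selector: qE = qvB ⇒ B = E/v.
B = 8000/2.4×10⁴ = 0.33 T.

B = 0.33 T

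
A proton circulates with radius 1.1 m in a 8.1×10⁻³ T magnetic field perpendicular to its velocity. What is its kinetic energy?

v = |q|Br/m, then KE = ½mv² = (qBr)²/(2m).
v = (1.602×10⁻¹⁹)(8.1×10⁻³)(1.1)/1.673×10⁻²⁷ ≈ 8.532×10⁵ m/s.
KE = ½(1.673×10⁻²⁷)(8.532×10⁵)² ≈ 6.1×10⁻¹⁶ J.

KE ≈ 6.1×10⁻¹⁶ J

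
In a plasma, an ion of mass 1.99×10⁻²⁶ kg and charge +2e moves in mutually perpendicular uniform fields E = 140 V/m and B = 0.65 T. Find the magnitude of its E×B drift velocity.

v_d ≈ 220 m/s

The steady drift has the magnetic force balancing the electric force, so v_d = E/B.
v_d = 140/0.65 = 220 m/s.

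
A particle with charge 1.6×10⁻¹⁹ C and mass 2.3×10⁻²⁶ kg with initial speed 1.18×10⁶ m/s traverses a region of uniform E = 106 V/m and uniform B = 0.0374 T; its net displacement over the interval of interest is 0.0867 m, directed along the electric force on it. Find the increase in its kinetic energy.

ΔKE ≈ 1.47×10⁻¹⁸ J

The magnetic force is always ⟂ v and does no work; only the electric force changes KE.
ΔKE = F_E · d = |q|E d = (1.6×10⁻¹⁹)(106)(0.0867) ≈ 1.47×10⁻¹⁸ J.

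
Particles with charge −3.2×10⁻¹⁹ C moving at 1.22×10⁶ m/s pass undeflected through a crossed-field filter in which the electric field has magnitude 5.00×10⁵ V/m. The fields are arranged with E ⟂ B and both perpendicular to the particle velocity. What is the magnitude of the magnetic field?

B = 0.410 T

Balance of forces in the selector: qE = qvB ⇒ B = E/v.
B = 5.00×10⁵/1.22×10⁶ = 0.410 T.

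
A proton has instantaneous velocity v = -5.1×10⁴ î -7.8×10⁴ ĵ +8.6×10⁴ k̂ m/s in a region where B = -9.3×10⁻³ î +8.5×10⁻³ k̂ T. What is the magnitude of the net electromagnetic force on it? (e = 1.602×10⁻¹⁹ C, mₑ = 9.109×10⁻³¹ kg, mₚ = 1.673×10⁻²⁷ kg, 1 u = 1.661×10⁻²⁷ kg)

v×B = (-663, -366, -725) N/C.
F = q v×B = (1.602×10⁻¹⁹ C)·(-663, -366, -725) = (-1.06×10⁻¹⁶, -5.87×10⁻¹⁷, -1.16×10⁻¹⁶) N.
|F| = 1.68×10⁻¹⁶ N.

|F| ≈ 1.68×10⁻¹⁶ N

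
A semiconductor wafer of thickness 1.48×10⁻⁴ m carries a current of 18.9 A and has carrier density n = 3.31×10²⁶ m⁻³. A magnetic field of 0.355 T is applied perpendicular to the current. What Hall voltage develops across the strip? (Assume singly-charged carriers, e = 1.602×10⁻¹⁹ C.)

V_H = IB/(n e t).
V_H = (18.9)(0.355)/((3.31×10²⁶)(1.602×10⁻¹⁹)(1.48×10⁻⁴)) ≈ 8.55×10⁻⁴ V.

V_H ≈ 8.55×10⁻⁴ V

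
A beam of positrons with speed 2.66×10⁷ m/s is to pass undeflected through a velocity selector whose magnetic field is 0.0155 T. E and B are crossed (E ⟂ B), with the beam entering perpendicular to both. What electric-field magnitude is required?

E = 4.12×10⁵ V/m

For straight-line motion qE = qvB, so E = vB.
E = 2.66×10⁷ × 0.0155 = 4.12×10⁵ V/m.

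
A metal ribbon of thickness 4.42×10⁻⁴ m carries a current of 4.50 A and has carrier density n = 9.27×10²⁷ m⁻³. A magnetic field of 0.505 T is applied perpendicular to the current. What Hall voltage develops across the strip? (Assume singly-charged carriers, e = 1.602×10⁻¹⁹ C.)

V_H = IB/(n e t).
V_H = (4.50)(0.505)/((9.27×10²⁷)(1.602×10⁻¹⁹)(4.42×10⁻⁴)) ≈ 3.46×10⁻⁶ V.

V_H ≈ 3.46×10⁻⁶ V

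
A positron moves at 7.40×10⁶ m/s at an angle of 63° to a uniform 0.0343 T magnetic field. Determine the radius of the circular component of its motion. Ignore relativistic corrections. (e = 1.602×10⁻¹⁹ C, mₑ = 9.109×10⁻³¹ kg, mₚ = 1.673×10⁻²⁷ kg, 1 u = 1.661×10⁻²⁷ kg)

r ≈ 1.09×10⁻³ m

v⊥ = v sinθ = 7.40×10⁶·sin63° ≈ 6.593×10⁶ m/s.
r = m v⊥/(|q|B) = (9.109×10⁻³¹)(6.593×10⁶)/((1.602×10⁻¹⁹)(0.0343)) ≈ 1.09×10⁻³ m.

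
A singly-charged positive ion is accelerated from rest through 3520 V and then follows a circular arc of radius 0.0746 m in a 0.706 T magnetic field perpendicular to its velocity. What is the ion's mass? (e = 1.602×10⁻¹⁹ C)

m ≈ 6.31×10⁻²⁶ kg

Combine |q|V = ½mv² and r = mv/(|q|B): eliminate v to get m = qB²r²/(2V).
m = (1.602×10⁻¹⁹)(0.706)²(0.0746)²/(2·3520) ≈ 6.31×10⁻²⁶ kg.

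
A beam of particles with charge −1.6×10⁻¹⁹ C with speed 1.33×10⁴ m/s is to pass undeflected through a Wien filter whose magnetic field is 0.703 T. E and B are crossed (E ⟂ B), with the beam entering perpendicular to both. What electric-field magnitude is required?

For straight-line motion qE = qvB, so E = vB.
E = 1.33×10⁴ × 0.703 = 9350 V/m.

E = 9350 V/m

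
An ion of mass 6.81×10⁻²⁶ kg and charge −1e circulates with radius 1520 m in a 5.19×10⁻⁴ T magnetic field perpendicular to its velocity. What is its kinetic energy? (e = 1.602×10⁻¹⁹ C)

v = |q|Br/m, then KE = ½mv² = (qBr)²/(2m).
v = (1.602×10⁻¹⁹)(5.19×10⁻⁴)(1520)/6.81×10⁻²⁶ ≈ 1.856×10⁶ m/s.
KE = ½(6.81×10⁻²⁶)(1.856×10⁶)² ≈ 1.17×10⁻¹³ J = 7.32×10⁵ eV.

KE ≈ 7.32×10⁵ eV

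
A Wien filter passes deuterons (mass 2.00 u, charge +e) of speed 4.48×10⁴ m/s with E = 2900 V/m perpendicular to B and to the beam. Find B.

B = 0.0647 T

Balance of forces in the selector: qE = qvB ⇒ B = E/v.
B = 2900/4.48×10⁴ = 0.0647 T.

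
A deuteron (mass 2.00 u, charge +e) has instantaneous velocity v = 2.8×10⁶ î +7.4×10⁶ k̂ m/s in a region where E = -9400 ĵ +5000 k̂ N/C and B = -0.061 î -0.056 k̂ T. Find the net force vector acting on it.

v×B = (0, -2.95×10⁵, 0) N/C.
E + v×B = (0, -3.04×10⁵, 5000) N/C.
F = q(E + v×B) = (1.602×10⁻¹⁹ C)·(0, -3.04×10⁵, 5000) = (0, -4.87×10⁻¹⁴, 8.01×10⁻¹⁶) N.

F ≈ (0, -4.87×10⁻¹⁴, 8.01×10⁻¹⁶) N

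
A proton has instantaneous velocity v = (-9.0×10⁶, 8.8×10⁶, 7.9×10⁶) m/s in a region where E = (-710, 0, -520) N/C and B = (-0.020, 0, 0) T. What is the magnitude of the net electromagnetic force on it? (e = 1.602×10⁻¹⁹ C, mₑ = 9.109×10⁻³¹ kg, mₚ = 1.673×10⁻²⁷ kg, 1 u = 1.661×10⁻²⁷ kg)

v×B = (0, -1.58×10⁵, 1.76×10⁵) N/C.
E + v×B = (-710, -1.58×10⁵, 1.75×10⁵) N/C.
F = q(E + v×B) = (1.602×10⁻¹⁹ C)·(-710, -1.58×10⁵, 1.75×10⁵) = (-1.14×10⁻¹⁶, -2.53×10⁻¹⁴, 2.81×10⁻¹⁴) N.
|F| = 3.78×10⁻¹⁴ N.

|F| ≈ 3.78×10⁻¹⁴ N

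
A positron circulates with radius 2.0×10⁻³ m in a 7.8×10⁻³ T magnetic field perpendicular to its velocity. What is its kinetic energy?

KE ≈ 3.4×10⁻¹⁸ J

v = |q|Br/m, then KE = ½mv² = (qBr)²/(2m).
v = (1.602×10⁻¹⁹)(7.8×10⁻³)(2.0×10⁻³)/9.109×10⁻³¹ ≈ 2.744×10⁶ m/s.
KE = ½(9.109×10⁻³¹)(2.744×10⁶)² ≈ 3.4×10⁻¹⁸ J.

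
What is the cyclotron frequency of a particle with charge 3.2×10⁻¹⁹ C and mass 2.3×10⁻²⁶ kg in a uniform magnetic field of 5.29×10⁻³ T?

f ≈ 1.17×10⁴ Hz

f = |q|B/(2πm).
f = (3.2×10⁻¹⁹)(5.29×10⁻³)/(2π·2.3×10⁻²⁶) ≈ 1.17×10⁴ Hz.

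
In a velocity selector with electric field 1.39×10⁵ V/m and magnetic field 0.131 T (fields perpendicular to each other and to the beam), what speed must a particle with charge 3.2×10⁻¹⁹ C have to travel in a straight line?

For undeflected motion the electric and magnetic forces balance: qE = qvB.
v = E/B = 1.39×10⁵/0.131 = 1.06×10⁶ m/s.

v = 1.06×10⁶ m/s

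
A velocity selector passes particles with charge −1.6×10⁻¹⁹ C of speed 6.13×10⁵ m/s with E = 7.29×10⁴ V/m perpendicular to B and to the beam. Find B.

B = 0.119 T

Balance of forces in the selector: qE = qvB ⇒ B = E/v.
B = 7.29×10⁴/6.13×10⁵ = 0.119 T.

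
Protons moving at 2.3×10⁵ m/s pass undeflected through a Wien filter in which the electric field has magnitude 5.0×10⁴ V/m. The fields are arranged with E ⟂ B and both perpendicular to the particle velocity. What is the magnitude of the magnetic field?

B = 0.22 T

Balance of forces in the selector: qE = qvB ⇒ B = E/v.
B = 5.0×10⁴/2.3×10⁵ = 0.22 T.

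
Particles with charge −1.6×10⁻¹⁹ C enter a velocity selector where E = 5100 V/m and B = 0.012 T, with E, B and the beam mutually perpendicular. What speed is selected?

v = 4.2×10⁵ m/s

Zero net Lorentz force requires |qE| = |q v×B|, i.e. E = vB.
v = E/B = 5100/0.012 = 4.2×10⁵ m/s.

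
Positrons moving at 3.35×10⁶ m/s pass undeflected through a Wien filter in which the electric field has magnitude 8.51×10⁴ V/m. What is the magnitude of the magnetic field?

Balance of forces in the selector: qE = qvB ⇒ B = E/v.
B = 8.51×10⁴/3.35×10⁶ = 0.0254 T.

B = 0.0254 T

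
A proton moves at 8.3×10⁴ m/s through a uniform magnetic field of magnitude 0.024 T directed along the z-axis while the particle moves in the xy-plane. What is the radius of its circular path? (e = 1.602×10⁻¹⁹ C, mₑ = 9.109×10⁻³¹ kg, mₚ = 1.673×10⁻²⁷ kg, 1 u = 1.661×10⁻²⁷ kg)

The magnetic force provides the centripetal force: |q|vB = mv²/r.
r = mv/(|q|B) = (1.673×10⁻²⁷)(8.3×10⁴)/((1.602×10⁻¹⁹)(0.024)) ≈ 0.036 m.

r ≈ 0.036 m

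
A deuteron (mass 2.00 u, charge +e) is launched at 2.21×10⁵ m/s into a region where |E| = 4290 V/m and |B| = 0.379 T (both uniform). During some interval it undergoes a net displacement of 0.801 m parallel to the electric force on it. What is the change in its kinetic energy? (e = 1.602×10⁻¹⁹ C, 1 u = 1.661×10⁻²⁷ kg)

The magnetic force is always ⟂ v and does no work; only the electric force changes KE.
ΔKE = F_E · d = |q|E d = (1.602×10⁻¹⁹)(4290)(0.801) ≈ 5.50×10⁻¹⁶ J.

ΔKE ≈ 5.50×10⁻¹⁶ J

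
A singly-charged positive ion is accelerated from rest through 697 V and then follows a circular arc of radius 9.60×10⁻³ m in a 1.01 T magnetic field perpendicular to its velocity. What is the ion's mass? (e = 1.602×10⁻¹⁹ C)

m ≈ 1.08×10⁻²⁶ kg

Combine |q|V = ½mv² and r = mv/(|q|B): eliminate v to get m = qB²r²/(2V).
m = (1.602×10⁻¹⁹)(1.01)²(9.60×10⁻³)²/(2·697) ≈ 1.08×10⁻²⁶ kg.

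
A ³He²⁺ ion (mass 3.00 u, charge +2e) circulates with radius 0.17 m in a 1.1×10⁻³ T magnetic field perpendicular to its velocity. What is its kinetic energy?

v = |q|Br/m, then KE = ½mv² = (qBr)²/(2m).
v = (3.204×10⁻¹⁹)(1.1×10⁻³)(0.17)/4.983×10⁻²⁷ ≈ 1.202×10⁴ m/s.
KE = ½(4.983×10⁻²⁷)(1.202×10⁴)² ≈ 3.6×10⁻¹⁹ J.

KE ≈ 3.6×10⁻¹⁹ J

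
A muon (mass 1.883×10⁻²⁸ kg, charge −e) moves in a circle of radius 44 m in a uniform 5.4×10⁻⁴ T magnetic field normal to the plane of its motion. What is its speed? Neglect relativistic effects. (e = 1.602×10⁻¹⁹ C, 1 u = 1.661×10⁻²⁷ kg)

From |q|vB = mv²/r, v = |q|Br/m.
v = (1.602×10⁻¹⁹)(5.4×10⁻⁴)(44)/1.883×10⁻²⁸ ≈ 2.0×10⁷ m/s.

v ≈ 2.0×10⁷ m/s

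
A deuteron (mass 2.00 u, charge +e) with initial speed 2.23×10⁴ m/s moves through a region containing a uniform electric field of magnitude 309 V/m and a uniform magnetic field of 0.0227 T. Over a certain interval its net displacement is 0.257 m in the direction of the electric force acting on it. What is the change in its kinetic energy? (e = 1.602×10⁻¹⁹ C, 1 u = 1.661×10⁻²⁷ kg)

The magnetic force is always ⟂ v and does no work; only the electric force changes KE.
ΔKE = F_E · d = |q|E d = (1.602×10⁻¹⁹)(309)(0.257) ≈ 1.27×10⁻¹⁷ J.

ΔKE ≈ 1.27×10⁻¹⁷ J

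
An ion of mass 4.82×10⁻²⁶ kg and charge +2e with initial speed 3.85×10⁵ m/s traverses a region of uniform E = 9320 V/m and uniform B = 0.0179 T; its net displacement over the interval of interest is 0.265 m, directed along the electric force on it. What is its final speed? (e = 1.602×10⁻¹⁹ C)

v_f ≈ 4.26×10⁵ m/s

B does no work; ΔKE = |q|E d.
½mv_f² = ½mv₀² + |q|Ed = ½(4.82×10⁻²⁶)(3.85×10⁵)² + (3.204×10⁻¹⁹)(9320)(0.265) ≈ 3.572×10⁻¹⁵ J + 7.913×10⁻¹⁶ J ≈ 4.364×10⁻¹⁵ J.
v_f = √(2·4.364×10⁻¹⁵/4.82×10⁻²⁶) ≈ 4.26×10⁵ m/s.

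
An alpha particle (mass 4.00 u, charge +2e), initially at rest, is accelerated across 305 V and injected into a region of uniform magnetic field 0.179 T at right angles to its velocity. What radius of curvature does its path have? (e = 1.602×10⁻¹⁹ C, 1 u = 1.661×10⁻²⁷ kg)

Acceleration: |q|V = ½mv² ⇒ v = √(2|q|V/m) = √(2·3.204×10⁻¹⁹·305/6.644×10⁻²⁷) ≈ 1.715×10⁵ m/s.
In the field: r = mv/(|q|B) = (6.644×10⁻²⁷)(1.715×10⁵)/((3.204×10⁻¹⁹)(0.179)) ≈ 0.0199 m.

r ≈ 0.0199 m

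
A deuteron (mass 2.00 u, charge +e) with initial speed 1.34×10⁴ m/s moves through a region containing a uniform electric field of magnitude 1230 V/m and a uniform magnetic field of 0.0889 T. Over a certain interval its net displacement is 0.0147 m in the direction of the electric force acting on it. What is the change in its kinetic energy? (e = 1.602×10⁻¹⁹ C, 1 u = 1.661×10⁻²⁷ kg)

The magnetic force is always ⟂ v and does no work; only the electric force changes KE.
ΔKE = F_E · d = |q|E d = (1.602×10⁻¹⁹)(1230)(0.0147) ≈ 2.90×10⁻¹⁸ J.

ΔKE ≈ 2.90×10⁻¹⁸ J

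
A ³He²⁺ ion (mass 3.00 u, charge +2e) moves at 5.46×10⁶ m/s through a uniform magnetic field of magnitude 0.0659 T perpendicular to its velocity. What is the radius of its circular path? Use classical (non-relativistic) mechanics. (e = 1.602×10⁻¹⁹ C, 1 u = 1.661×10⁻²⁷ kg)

r ≈ 1.29 m

The magnetic force provides the centripetal force: |q|vB = mv²/r.
r = mv/(|q|B) = (4.983×10⁻²⁷)(5.46×10⁶)/((3.204×10⁻¹⁹)(0.0659)) ≈ 1.29 m.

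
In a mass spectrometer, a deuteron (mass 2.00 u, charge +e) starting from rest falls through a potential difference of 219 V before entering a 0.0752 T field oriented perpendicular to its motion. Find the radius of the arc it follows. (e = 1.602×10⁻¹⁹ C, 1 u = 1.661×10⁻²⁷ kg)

Acceleration: |q|V = ½mv² ⇒ v = √(2|q|V/m) = √(2·1.602×10⁻¹⁹·219/3.322×10⁻²⁷) ≈ 1.453×10⁵ m/s.
In the field: r = mv/(|q|B) = (3.322×10⁻²⁷)(1.453×10⁵)/((1.602×10⁻¹⁹)(0.0752)) ≈ 0.0401 m.

r ≈ 0.0401 m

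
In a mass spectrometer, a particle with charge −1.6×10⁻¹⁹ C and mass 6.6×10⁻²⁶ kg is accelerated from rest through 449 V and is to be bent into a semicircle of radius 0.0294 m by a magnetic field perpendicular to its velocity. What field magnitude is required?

v = √(2|q|V/m) = √(2·1.6×10⁻¹⁹·449/6.6×10⁻²⁶) ≈ 4.666×10⁴ m/s.
B = mv/(|q|r) = (6.6×10⁻²⁶)(4.666×10⁴)/((1.6×10⁻¹⁹)(0.0294)) ≈ 0.655 T.

B ≈ 0.655 T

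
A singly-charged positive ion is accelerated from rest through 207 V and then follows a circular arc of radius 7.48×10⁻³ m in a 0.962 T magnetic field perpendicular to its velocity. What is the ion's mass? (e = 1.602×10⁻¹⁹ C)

Combine |q|V = ½mv² and r = mv/(|q|B): eliminate v to get m = qB²r²/(2V).
m = (1.602×10⁻¹⁹)(0.962)²(7.48×10⁻³)²/(2·207) ≈ 2.00×10⁻²⁶ kg.

m ≈ 2.00×10⁻²⁶ kg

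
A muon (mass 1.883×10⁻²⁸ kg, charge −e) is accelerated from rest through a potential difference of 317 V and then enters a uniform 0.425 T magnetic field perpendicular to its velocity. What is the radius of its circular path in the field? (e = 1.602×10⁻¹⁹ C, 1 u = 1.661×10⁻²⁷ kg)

Acceleration: |q|V = ½mv² ⇒ v = √(2|q|V/m) = √(2·1.602×10⁻¹⁹·317/1.883×10⁻²⁸) ≈ 7.344×10⁵ m/s.
In the field: r = mv/(|q|B) = (1.883×10⁻²⁸)(7.344×10⁵)/((1.602×10⁻¹⁹)(0.425)) ≈ 2.03×10⁻³ m.

r ≈ 2.03×10⁻³ m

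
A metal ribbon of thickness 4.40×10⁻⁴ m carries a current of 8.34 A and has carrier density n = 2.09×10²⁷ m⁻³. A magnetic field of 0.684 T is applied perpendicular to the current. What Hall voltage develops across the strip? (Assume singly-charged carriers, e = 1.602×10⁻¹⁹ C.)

V_H = IB/(n e t).
V_H = (8.34)(0.684)/((2.09×10²⁷)(1.602×10⁻¹⁹)(4.40×10⁻⁴)) ≈ 3.87×10⁻⁵ V.

V_H ≈ 3.87×10⁻⁵ V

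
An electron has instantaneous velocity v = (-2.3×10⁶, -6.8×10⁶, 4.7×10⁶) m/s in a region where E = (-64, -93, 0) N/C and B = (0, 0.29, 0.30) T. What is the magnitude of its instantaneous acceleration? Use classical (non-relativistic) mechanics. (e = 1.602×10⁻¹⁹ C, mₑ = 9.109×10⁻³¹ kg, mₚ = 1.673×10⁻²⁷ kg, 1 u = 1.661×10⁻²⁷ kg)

v×B = (-3.40×10⁶, 6.90×10⁵, -6.67×10⁵) N/C.
E + v×B = (-3.40×10⁶, 6.90×10⁵, -6.67×10⁵) N/C.
F = q(E + v×B) = (−1.602×10⁻¹⁹ C)·(-3.40×10⁶, 6.90×10⁵, -6.67×10⁵) = (5.45×10⁻¹³, -1.11×10⁻¹³, 1.07×10⁻¹³) N.
|a| = |F|/m = 5.664×10⁻¹³/9.109×10⁻³¹ ≈ 6.22×10¹⁷ m/s².

|a| ≈ 6.22×10¹⁷ m/s²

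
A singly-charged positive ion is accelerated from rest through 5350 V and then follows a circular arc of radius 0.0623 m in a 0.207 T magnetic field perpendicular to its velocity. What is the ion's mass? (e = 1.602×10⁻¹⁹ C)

m ≈ 2.49×10⁻²⁷ kg

Combine |q|V = ½mv² and r = mv/(|q|B): eliminate v to get m = qB²r²/(2V).
m = (1.602×10⁻¹⁹)(0.207)²(0.0623)²/(2·5350) ≈ 2.49×10⁻²⁷ kg.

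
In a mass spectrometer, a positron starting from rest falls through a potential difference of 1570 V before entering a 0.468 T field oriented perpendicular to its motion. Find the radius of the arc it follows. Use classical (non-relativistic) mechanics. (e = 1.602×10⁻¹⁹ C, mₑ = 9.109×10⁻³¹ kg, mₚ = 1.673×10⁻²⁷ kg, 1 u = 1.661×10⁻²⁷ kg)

Acceleration: |q|V = ½mv² ⇒ v = √(2|q|V/m) = √(2·1.602×10⁻¹⁹·1570/9.109×10⁻³¹) ≈ 2.350×10⁷ m/s.
In the field: r = mv/(|q|B) = (9.109×10⁻³¹)(2.350×10⁷)/((1.602×10⁻¹⁹)(0.468)) ≈ 2.86×10⁻⁴ m.

r ≈ 2.86×10⁻⁴ m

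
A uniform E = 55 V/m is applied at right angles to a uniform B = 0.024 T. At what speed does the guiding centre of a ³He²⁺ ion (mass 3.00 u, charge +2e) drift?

v_d ≈ 2300 m/s

The E×B drift speed is v_d = E/B.
v_d = 55/0.024 = 2300 m/s.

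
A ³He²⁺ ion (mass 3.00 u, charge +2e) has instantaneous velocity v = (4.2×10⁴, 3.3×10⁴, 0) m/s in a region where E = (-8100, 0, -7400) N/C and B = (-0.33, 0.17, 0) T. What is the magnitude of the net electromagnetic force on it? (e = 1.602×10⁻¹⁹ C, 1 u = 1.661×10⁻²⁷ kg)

|F| ≈ 4.28×10⁻¹⁵ N

v×B = (0, 0, 1.80×10⁴) N/C.
E + v×B = (-8100, 0, 1.06×10⁴) N/C.
F = q(E + v×B) = (3.204×10⁻¹⁹ C)·(-8100, 0, 1.06×10⁴) = (-2.60×10⁻¹⁵, 0, 3.41×10⁻¹⁵) N.
|F| = 4.28×10⁻¹⁵ N.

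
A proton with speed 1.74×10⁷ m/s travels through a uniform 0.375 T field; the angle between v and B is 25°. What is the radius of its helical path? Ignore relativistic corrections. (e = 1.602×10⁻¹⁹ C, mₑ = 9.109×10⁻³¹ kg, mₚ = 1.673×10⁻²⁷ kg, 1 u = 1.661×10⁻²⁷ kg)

v⊥ = v sinθ = 1.74×10⁷·sin25° ≈ 7.354×10⁶ m/s.
r = m v⊥/(|q|B) = (1.673×10⁻²⁷)(7.354×10⁶)/((1.602×10⁻¹⁹)(0.375)) ≈ 0.205 m.

r ≈ 0.205 m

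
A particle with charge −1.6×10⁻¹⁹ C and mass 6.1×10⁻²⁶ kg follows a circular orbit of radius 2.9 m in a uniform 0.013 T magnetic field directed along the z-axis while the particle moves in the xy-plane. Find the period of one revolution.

The cyclotron period depends only on m, q, B: T = 2πm/(|q|B).
T = 2π(6.1×10⁻²⁶)/((1.6×10⁻¹⁹)(0.013)) ≈ 1.8×10⁻⁴ s.

T ≈ 1.8×10⁻⁴ s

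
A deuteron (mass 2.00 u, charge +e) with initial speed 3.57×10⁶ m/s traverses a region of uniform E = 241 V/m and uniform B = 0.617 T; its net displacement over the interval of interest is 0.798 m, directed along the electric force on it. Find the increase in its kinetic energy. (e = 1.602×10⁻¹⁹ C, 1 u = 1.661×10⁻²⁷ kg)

The magnetic force is always ⟂ v and does no work; only the electric force changes KE.
ΔKE = F_E · d = |q|E d = (1.602×10⁻¹⁹)(241)(0.798) ≈ 3.08×10⁻¹⁷ J.

ΔKE ≈ 3.08×10⁻¹⁷ J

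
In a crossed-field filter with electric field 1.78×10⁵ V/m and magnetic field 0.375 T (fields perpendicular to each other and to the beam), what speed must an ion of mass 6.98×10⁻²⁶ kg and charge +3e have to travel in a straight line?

v = 4.75×10⁵ m/s

For undeflected motion the electric and magnetic forces balance: qE = qvB.
v = E/B = 1.78×10⁵/0.375 = 4.75×10⁵ m/s.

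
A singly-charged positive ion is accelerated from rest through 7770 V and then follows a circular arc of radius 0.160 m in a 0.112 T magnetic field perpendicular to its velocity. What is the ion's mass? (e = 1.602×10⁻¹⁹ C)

Combine |q|V = ½mv² and r = mv/(|q|B): eliminate v to get m = qB²r²/(2V).
m = (1.602×10⁻¹⁹)(0.112)²(0.160)²/(2·7770) ≈ 3.31×10⁻²⁷ kg.

m ≈ 3.31×10⁻²⁷ kg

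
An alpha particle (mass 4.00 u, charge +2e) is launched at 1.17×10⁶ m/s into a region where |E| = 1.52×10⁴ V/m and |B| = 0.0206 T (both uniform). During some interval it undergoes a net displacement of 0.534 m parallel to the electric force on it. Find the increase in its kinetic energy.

The magnetic force is always ⟂ v and does no work; only the electric force changes KE.
ΔKE = F_E · d = |q|E d = (3.204×10⁻¹⁹)(1.52×10⁴)(0.534) ≈ 2.60×10⁻¹⁵ J.

ΔKE ≈ 2.60×10⁻¹⁵ J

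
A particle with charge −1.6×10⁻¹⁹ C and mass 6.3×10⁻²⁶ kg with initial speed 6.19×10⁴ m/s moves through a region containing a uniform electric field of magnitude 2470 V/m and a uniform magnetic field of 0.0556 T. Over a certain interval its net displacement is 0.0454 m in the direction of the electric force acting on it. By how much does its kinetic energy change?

ΔKE ≈ 1.79×10⁻¹⁷ J

The magnetic force is always ⟂ v and does no work; only the electric force changes KE.
ΔKE = F_E · d = |q|E d = (1.6×10⁻¹⁹)(2470)(0.0454) ≈ 1.79×10⁻¹⁷ J.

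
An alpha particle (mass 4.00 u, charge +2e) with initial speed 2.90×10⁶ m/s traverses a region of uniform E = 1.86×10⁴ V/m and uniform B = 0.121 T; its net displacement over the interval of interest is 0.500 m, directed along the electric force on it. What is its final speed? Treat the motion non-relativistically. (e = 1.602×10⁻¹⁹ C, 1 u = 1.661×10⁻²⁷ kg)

v_f ≈ 3.05×10⁶ m/s

B does no work; ΔKE = |q|E d.
½mv_f² = ½mv₀² + |q|Ed = ½(6.644×10⁻²⁷)(2.90×10⁶)² + (3.204×10⁻¹⁹)(1.86×10⁴)(0.500) ≈ 2.794×10⁻¹⁴ J + 2.980×10⁻¹⁵ J ≈ 3.092×10⁻¹⁴ J.
v_f = √(2·3.092×10⁻¹⁴/6.644×10⁻²⁷) ≈ 3.05×10⁶ m/s.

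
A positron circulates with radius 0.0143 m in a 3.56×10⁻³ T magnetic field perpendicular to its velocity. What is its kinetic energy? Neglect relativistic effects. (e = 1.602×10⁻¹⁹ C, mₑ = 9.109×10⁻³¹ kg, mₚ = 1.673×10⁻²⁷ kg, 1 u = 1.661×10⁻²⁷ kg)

KE ≈ 228 eV

v = |q|Br/m, then KE = ½mv² = (qBr)²/(2m).
v = (1.602×10⁻¹⁹)(3.56×10⁻³)(0.0143)/9.109×10⁻³¹ ≈ 8.953×10⁶ m/s.
KE = ½(9.109×10⁻³¹)(8.953×10⁶)² ≈ 3.65×10⁻¹⁷ J = 228 eV.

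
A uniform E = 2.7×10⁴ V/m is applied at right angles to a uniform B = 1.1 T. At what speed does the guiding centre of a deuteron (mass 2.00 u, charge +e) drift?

The steady drift has the magnetic force balancing the electric force, so v_d = E/B.
v_d = 2.7×10⁴/1.1 = 2.5×10⁴ m/s.

v_d ≈ 2.5×10⁴ m/s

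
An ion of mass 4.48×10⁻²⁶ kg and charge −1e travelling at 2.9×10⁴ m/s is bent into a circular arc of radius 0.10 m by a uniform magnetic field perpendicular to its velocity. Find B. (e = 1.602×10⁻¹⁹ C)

B ≈ 0.081 T

From |q|vB = mv²/r, B = mv/(|q|r).
B = (4.48×10⁻²⁶)(2.9×10⁴)/((1.602×10⁻¹⁹)(0.10)) ≈ 0.081 T.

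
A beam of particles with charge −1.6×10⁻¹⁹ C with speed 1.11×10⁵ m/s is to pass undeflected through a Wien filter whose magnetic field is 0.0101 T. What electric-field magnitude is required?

For straight-line motion qE = qvB, so E = vB.
E = 1.11×10⁵ × 0.0101 = 1120 V/m.

E = 1120 V/m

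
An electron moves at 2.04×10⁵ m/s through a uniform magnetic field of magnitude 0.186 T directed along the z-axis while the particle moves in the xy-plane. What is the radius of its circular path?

The magnetic force provides the centripetal force: |q|vB = mv²/r.
r = mv/(|q|B) = (9.109×10⁻³¹)(2.04×10⁵)/((1.602×10⁻¹⁹)(0.186)) ≈ 6.24×10⁻⁶ m.

r ≈ 6.24×10⁻⁶ m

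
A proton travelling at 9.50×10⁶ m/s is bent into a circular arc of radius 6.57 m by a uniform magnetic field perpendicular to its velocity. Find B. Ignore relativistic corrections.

From |q|vB = mv²/r, B = mv/(|q|r).
B = (1.673×10⁻²⁷)(9.50×10⁶)/((1.602×10⁻¹⁹)(6.57)) ≈ 0.0151 T.

B ≈ 0.0151 T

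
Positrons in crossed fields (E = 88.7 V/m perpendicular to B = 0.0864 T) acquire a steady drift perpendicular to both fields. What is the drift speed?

In crossed fields the guiding centre drifts at v_d = |E×B|/B² = E/B, independent of charge and mass.
v_d = 88.7/0.0864 = 1030 m/s.

v_d ≈ 1030 m/s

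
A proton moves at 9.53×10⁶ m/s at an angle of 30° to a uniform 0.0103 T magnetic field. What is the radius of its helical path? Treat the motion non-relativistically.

r ≈ 4.83 m

v⊥ = v sinθ = 9.53×10⁶·sin30° ≈ 4.765×10⁶ m/s.
r = m v⊥/(|q|B) = (1.673×10⁻²⁷)(4.765×10⁶)/((1.602×10⁻¹⁹)(0.0103)) ≈ 4.83 m.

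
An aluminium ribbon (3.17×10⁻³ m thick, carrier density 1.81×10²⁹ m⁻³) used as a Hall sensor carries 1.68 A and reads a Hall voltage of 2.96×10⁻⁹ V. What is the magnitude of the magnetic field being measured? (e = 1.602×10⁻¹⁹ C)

B ≈ 0.162 T

From V_H = IB/(n e t), B = V_H n e t / I.
B = (2.96×10⁻⁹)(1.81×10²⁹)(1.602×10⁻¹⁹)(3.17×10⁻³)/1.68 ≈ 0.162 T.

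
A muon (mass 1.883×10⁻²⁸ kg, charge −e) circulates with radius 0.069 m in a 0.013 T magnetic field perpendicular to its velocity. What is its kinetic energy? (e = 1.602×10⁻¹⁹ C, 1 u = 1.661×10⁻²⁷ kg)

KE ≈ 5.5×10⁻¹⁷ J

v = |q|Br/m, then KE = ½mv² = (qBr)²/(2m).
v = (1.602×10⁻¹⁹)(0.013)(0.069)/1.883×10⁻²⁸ ≈ 7.631×10⁵ m/s.
KE = ½(1.883×10⁻²⁸)(7.631×10⁵)² ≈ 5.5×10⁻¹⁷ J.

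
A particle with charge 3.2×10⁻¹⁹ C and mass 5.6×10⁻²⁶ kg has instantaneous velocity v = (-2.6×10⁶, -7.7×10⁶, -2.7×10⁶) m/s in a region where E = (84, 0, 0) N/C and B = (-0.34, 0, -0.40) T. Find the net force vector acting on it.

F ≈ (9.86×10⁻¹³, -3.90×10⁻¹⁴, -8.38×10⁻¹³) N

v×B = (3.08×10⁶, -1.22×10⁵, -2.62×10⁶) N/C.
E + v×B = (3.08×10⁶, -1.22×10⁵, -2.62×10⁶) N/C.
F = q(E + v×B) = (3.2×10⁻¹⁹ C)·(3.08×10⁶, -1.22×10⁵, -2.62×10⁶) = (9.86×10⁻¹³, -3.90×10⁻¹⁴, -8.38×10⁻¹³) N.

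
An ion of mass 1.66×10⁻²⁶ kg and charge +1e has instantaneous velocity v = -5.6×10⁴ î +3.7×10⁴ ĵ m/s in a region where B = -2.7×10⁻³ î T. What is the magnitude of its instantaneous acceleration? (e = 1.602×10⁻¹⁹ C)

|a| ≈ 9.64×10⁸ m/s²

v×B = (0, 0, 99.9) N/C.
F = q v×B = (1.602×10⁻¹⁹ C)·(0, 0, 99.9) = (0, 0, 1.60×10⁻¹⁷) N.
|a| = |F|/m = 1.600×10⁻¹⁷/1.66×10⁻²⁶ ≈ 9.64×10⁸ m/s².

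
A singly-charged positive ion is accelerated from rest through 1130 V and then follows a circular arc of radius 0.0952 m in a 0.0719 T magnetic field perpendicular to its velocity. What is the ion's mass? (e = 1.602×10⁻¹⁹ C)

m ≈ 3.32×10⁻²⁷ kg

Combine |q|V = ½mv² and r = mv/(|q|B): eliminate v to get m = qB²r²/(2V).
m = (1.602×10⁻¹⁹)(0.0719)²(0.0952)²/(2·1130) ≈ 3.32×10⁻²⁷ kg.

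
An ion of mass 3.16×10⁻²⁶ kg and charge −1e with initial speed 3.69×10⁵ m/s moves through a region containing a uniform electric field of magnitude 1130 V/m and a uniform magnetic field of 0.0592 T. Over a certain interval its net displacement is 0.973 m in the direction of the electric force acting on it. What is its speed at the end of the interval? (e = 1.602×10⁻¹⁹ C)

B does no work; ΔKE = |q|E d.
½mv_f² = ½mv₀² + |q|Ed = ½(3.16×10⁻²⁶)(3.69×10⁵)² + (1.602×10⁻¹⁹)(1130)(0.973) ≈ 2.151×10⁻¹⁵ J + 1.761×10⁻¹⁶ J ≈ 2.327×10⁻¹⁵ J.
v_f = √(2·2.327×10⁻¹⁵/3.16×10⁻²⁶) ≈ 3.84×10⁵ m/s.

v_f ≈ 3.84×10⁵ m/s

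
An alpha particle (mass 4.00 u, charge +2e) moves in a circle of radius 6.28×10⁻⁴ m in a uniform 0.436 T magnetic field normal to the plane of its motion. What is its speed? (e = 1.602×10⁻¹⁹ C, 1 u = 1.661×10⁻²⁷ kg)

From |q|vB = mv²/r, v = |q|Br/m.
v = (3.204×10⁻¹⁹)(0.436)(6.28×10⁻⁴)/6.644×10⁻²⁷ ≈ 1.32×10⁴ m/s.

v ≈ 1.32×10⁴ m/s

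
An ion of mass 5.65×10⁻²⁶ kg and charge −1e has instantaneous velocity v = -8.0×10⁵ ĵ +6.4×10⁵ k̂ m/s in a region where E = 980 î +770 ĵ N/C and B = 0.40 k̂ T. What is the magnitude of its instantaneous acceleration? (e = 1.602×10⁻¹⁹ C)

v×B = (-3.20×10⁵, 0, 0) N/C.
E + v×B = (-3.19×10⁵, 770, 0) N/C.
F = q(E + v×B) = (−1.602×10⁻¹⁹ C)·(-3.19×10⁵, 770, 0) = (5.11×10⁻¹⁴, -1.23×10⁻¹⁶, 0) N.
|a| = |F|/m = 5.111×10⁻¹⁴/5.65×10⁻²⁶ ≈ 9.05×10¹¹ m/s².

|a| ≈ 9.05×10¹¹ m/s²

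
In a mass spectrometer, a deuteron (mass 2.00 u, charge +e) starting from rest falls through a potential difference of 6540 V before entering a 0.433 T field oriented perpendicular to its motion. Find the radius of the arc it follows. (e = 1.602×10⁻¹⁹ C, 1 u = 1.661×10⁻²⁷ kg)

r ≈ 0.0380 m

Acceleration: |q|V = ½mv² ⇒ v = √(2|q|V/m) = √(2·1.602×10⁻¹⁹·6540/3.322×10⁻²⁷) ≈ 7.942×10⁵ m/s.
In the field: r = mv/(|q|B) = (3.322×10⁻²⁷)(7.942×10⁵)/((1.602×10⁻¹⁹)(0.433)) ≈ 0.0380 m.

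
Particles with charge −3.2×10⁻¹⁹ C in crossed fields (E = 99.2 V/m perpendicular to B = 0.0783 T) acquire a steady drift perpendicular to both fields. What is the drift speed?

The steady drift has the magnetic force balancing the electric force, so v_d = E/B.
v_d = 99.2/0.0783 = 1270 m/s.

v_d ≈ 1270 m/s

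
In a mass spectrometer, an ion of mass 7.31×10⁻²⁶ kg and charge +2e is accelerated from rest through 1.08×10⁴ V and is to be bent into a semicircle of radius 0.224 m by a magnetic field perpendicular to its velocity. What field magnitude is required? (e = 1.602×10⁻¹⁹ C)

v = √(2|q|V/m) = √(2·3.204×10⁻¹⁹·1.08×10⁴/7.31×10⁻²⁶) ≈ 3.077×10⁵ m/s.
B = mv/(|q|r) = (7.31×10⁻²⁶)(3.077×10⁵)/((3.204×10⁻¹⁹)(0.224)) ≈ 0.313 T.

B ≈ 0.313 T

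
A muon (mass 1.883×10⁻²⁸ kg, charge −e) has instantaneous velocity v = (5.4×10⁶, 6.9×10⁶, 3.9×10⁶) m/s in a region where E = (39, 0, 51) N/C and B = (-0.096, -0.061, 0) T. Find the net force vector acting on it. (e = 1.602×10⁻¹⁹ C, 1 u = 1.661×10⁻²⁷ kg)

F ≈ (-3.81×10⁻¹⁴, 6.00×10⁻¹⁴, -5.34×10⁻¹⁴) N

v×B = (2.38×10⁵, -3.74×10⁵, 3.33×10⁵) N/C.
E + v×B = (2.38×10⁵, -3.74×10⁵, 3.33×10⁵) N/C.
F = q(E + v×B) = (−1.602×10⁻¹⁹ C)·(2.38×10⁵, -3.74×10⁵, 3.33×10⁵) = (-3.81×10⁻¹⁴, 6.00×10⁻¹⁴, -5.34×10⁻¹⁴) N.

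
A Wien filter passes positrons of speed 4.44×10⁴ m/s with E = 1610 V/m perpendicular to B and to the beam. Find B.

Balance of forces in the selector: qE = qvB ⇒ B = E/v.
B = 1610/4.44×10⁴ = 0.0363 T.

B = 0.0363 T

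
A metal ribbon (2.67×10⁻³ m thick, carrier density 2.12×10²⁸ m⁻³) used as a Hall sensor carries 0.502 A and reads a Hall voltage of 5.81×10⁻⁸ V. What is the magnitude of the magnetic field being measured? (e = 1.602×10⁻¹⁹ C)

From V_H = IB/(n e t), B = V_H n e t / I.
B = (5.81×10⁻⁸)(2.12×10²⁸)(1.602×10⁻¹⁹)(2.67×10⁻³)/0.502 ≈ 1.05 T.

B ≈ 1.05 T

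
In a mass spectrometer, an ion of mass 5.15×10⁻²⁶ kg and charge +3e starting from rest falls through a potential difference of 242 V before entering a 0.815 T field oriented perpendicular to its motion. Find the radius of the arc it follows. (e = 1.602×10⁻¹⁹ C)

Acceleration: |q|V = ½mv² ⇒ v = √(2|q|V/m) = √(2·4.806×10⁻¹⁹·242/5.15×10⁻²⁶) ≈ 6.721×10⁴ m/s.
In the field: r = mv/(|q|B) = (5.15×10⁻²⁶)(6.721×10⁴)/((4.806×10⁻¹⁹)(0.815)) ≈ 8.84×10⁻³ m.

r ≈ 8.84×10⁻³ m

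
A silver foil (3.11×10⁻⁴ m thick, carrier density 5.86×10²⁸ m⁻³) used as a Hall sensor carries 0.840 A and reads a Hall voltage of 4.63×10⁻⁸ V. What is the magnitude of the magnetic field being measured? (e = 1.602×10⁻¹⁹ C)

From V_H = IB/(n e t), B = V_H n e t / I.
B = (4.63×10⁻⁸)(5.86×10²⁸)(1.602×10⁻¹⁹)(3.11×10⁻⁴)/0.840 ≈ 0.161 T.

B ≈ 0.161 T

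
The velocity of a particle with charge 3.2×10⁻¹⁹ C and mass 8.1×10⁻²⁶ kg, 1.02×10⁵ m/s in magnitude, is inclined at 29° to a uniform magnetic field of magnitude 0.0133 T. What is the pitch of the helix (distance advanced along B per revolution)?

p ≈ 10.7 m

v∥ = v cosθ = 1.02×10⁵·cos29° ≈ 8.921×10⁴ m/s.
T = 2πm/(|q|B) = 2π(8.1×10⁻²⁶)/((3.2×10⁻¹⁹)(0.0133)) ≈ 1.196×10⁻⁴ s.
pitch = v∥ T = (8.921×10⁴)(1.196×10⁻⁴) ≈ 10.7 m.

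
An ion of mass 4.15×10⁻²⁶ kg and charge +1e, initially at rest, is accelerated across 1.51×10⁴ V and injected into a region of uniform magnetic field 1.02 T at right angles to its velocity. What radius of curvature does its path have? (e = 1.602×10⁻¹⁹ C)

r ≈ 0.0867 m

Acceleration: |q|V = ½mv² ⇒ v = √(2|q|V/m) = √(2·1.602×10⁻¹⁹·1.51×10⁴/4.15×10⁻²⁶) ≈ 3.414×10⁵ m/s.
In the field: r = mv/(|q|B) = (4.15×10⁻²⁶)(3.414×10⁵)/((1.602×10⁻¹⁹)(1.02)) ≈ 0.0867 m.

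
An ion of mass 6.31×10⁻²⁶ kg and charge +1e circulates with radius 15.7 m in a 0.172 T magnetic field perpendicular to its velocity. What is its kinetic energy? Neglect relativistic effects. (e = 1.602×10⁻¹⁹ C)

v = |q|Br/m, then KE = ½mv² = (qBr)²/(2m).
v = (1.602×10⁻¹⁹)(0.172)(15.7)/6.31×10⁻²⁶ ≈ 6.856×10⁶ m/s.
KE = ½(6.31×10⁻²⁶)(6.856×10⁶)² ≈ 1.48×10⁻¹² J.

KE ≈ 1.48×10⁻¹² J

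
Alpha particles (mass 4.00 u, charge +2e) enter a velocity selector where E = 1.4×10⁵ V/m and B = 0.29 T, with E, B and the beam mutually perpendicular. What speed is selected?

Zero net Lorentz force requires |qE| = |q v×B|, i.e. E = vB.
v = E/B = 1.4×10⁵/0.29 = 4.8×10⁵ m/s.

v = 4.8×10⁵ m/s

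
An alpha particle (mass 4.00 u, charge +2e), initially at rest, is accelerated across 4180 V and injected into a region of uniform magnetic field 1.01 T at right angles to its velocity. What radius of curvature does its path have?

Acceleration: |q|V = ½mv² ⇒ v = √(2|q|V/m) = √(2·3.204×10⁻¹⁹·4180/6.644×10⁻²⁷) ≈ 6.349×10⁵ m/s.
In the field: r = mv/(|q|B) = (6.644×10⁻²⁷)(6.349×10⁵)/((3.204×10⁻¹⁹)(1.01)) ≈ 0.0130 m.

r ≈ 0.0130 m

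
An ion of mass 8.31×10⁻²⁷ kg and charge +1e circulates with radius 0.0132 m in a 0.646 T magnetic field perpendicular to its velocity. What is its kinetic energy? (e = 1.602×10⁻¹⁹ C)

KE ≈ 701 eV

v = |q|Br/m, then KE = ½mv² = (qBr)²/(2m).
v = (1.602×10⁻¹⁹)(0.646)(0.0132)/8.31×10⁻²⁷ ≈ 1.644×10⁵ m/s.
KE = ½(8.31×10⁻²⁷)(1.644×10⁵)² ≈ 1.12×10⁻¹⁶ J = 701 eV.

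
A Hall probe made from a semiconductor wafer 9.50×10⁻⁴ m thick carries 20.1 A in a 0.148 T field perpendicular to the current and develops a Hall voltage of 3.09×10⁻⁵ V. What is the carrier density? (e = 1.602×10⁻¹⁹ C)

n ≈ 6.33×10²⁶ m⁻³

From V_H = IB/(n e t), n = IB/(V_H e t).
n = (20.1)(0.148)/((3.09×10⁻⁵)(1.602×10⁻¹⁹)(9.50×10⁻⁴)) ≈ 6.33×10²⁶ m⁻³.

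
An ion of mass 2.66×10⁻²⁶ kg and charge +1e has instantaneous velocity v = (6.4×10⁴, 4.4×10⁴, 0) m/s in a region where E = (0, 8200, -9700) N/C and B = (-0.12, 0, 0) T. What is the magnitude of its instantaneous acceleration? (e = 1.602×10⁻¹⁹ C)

v×B = (0, 0, 5280) N/C.
E + v×B = (0, 8200, -4420) N/C.
F = q(E + v×B) = (1.602×10⁻¹⁹ C)·(0, 8200, -4420) = (0, 1.31×10⁻¹⁵, -7.08×10⁻¹⁶) N.
|a| = |F|/m = 1.492×10⁻¹⁵/2.66×10⁻²⁶ ≈ 5.61×10¹⁰ m/s².

|a| ≈ 5.61×10¹⁰ m/s²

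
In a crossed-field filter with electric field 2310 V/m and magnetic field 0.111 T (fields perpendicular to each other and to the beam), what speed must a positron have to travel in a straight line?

Straight-line motion ⇒ electric and magnetic forces cancel, so E = vB.
v = E/B = 2310/0.111 = 2.08×10⁴ m/s.
The result is independent of the particle's charge and mass.

v = 2.08×10⁴ m/s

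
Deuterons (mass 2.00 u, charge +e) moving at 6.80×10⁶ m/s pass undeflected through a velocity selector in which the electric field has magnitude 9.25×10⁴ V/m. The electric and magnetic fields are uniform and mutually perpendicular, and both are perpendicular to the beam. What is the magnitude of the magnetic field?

Balance of forces in the selector: qE = qvB ⇒ B = E/v.
B = 9.25×10⁴/6.80×10⁶ = 0.0136 T.

B = 0.0136 T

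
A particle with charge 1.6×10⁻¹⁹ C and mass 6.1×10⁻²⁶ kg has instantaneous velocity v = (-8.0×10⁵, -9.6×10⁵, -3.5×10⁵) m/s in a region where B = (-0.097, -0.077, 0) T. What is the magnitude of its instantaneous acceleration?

|a| ≈ 1.41×10¹¹ m/s²

v×B = (-2.70×10⁴, 3.40×10⁴, -3.15×10⁴) N/C.
F = q v×B = (1.6×10⁻¹⁹ C)·(-2.70×10⁴, 3.40×10⁴, -3.15×10⁴) = (-4.31×10⁻¹⁵, 5.43×10⁻¹⁵, -5.04×10⁻¹⁵) N.
|a| = |F|/m = 8.575×10⁻¹⁵/6.1×10⁻²⁶ ≈ 1.41×10¹¹ m/s².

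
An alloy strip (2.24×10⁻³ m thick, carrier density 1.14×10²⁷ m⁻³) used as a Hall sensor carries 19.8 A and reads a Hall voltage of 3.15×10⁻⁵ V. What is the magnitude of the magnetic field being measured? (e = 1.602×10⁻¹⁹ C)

From V_H = IB/(n e t), B = V_H n e t / I.
B = (3.15×10⁻⁵)(1.14×10²⁷)(1.602×10⁻¹⁹)(2.24×10⁻³)/19.8 ≈ 0.651 T.

B ≈ 0.651 T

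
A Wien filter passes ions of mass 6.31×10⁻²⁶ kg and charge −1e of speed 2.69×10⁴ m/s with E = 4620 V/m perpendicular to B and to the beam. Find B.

Balance of forces in the selector: qE = qvB ⇒ B = E/v.
B = 4620/2.69×10⁴ = 0.172 T.

B = 0.172 T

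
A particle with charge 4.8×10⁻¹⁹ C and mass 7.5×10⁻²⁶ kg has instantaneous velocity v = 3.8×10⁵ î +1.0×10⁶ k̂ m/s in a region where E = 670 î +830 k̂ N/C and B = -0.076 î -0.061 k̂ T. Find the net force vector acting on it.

v×B = (0, -5.28×10⁴, 0) N/C.
E + v×B = (670, -5.28×10⁴, 830) N/C.
F = q(E + v×B) = (4.8×10⁻¹⁹ C)·(670, -5.28×10⁴, 830) = (3.22×10⁻¹⁶, -2.54×10⁻¹⁴, 3.98×10⁻¹⁶) N.

F ≈ (3.22×10⁻¹⁶, -2.54×10⁻¹⁴, 3.98×10⁻¹⁶) N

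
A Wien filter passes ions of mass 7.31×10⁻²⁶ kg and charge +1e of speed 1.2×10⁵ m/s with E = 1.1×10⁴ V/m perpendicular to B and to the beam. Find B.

B = 0.092 T

Balance of forces in the selector: qE = qvB ⇒ B = E/v.
B = 1.1×10⁴/1.2×10⁵ = 0.092 T.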